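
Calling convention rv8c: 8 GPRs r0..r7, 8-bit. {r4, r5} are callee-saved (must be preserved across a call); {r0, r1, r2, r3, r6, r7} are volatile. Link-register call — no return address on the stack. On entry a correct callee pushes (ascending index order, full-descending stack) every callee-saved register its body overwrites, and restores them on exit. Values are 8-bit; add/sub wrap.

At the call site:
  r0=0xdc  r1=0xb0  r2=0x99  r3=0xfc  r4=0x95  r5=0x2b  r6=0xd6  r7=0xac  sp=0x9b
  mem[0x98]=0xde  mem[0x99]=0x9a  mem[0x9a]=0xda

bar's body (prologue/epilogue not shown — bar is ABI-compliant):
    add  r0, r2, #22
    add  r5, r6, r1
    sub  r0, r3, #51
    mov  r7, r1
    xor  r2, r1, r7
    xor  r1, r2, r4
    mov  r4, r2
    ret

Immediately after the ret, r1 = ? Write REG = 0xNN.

prologue: push r4 -> mem[0x9a]=0x95, sp=0x9a
prologue: push r5 -> mem[0x99]=0x2b, sp=0x99
body[0] add  r0, r2, #22 -> r0=0xaf
body[1] add  r5, r6, r1 -> r5=0x86
body[2] sub  r0, r3, #51 -> r0=0xc9
body[3] mov  r7, r1 -> r7=0xb0
body[4] xor  r2, r1, r7 -> r2=0x00
body[5] xor  r1, r2, r4 -> r1=0x95
body[6] mov  r4, r2 -> r4=0x00
epilogue: pop r5=0x2b, sp=0x9a
epilogue: pop r4=0x95, sp=0x9b
r1 is caller-saved -> body value

REG = 0x95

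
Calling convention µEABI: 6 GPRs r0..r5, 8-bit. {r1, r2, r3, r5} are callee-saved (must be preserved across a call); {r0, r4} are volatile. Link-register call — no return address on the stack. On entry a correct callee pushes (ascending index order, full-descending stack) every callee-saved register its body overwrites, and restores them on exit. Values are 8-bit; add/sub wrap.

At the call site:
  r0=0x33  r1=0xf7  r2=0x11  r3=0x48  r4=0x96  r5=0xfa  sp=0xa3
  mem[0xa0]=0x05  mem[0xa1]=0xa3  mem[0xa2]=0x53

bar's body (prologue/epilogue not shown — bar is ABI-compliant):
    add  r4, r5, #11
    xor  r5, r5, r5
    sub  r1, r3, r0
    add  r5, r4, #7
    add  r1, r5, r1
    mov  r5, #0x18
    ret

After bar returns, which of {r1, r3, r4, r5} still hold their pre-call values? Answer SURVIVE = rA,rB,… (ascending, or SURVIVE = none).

prologue: push r1 → mem[0xa2]=0xf7, sp=0xa2
prologue: push r5 → mem[0xa1]=0xfa, sp=0xa1
body[0] add  r4, r5, #11 → r4=0x05
body[1] xor  r5, r5, r5 → r5=0x00
body[2] sub  r1, r3, r0 → r1=0x15
body[3] add  r5, r4, #7 → r5=0x0c
body[4] add  r1, r5, r1 → r1=0x21
body[5] mov  r5, #0x18 → r5=0x18
epilogue: pop r5=0xfa, sp=0xa2
epilogue: pop r1=0xf7, sp=0xa3
r1: callee-saved, written=True
r3: callee-saved, written=False
r4: caller-saved, written=True
r5: callee-saved, written=True

SURVIVE = r1,r3,r5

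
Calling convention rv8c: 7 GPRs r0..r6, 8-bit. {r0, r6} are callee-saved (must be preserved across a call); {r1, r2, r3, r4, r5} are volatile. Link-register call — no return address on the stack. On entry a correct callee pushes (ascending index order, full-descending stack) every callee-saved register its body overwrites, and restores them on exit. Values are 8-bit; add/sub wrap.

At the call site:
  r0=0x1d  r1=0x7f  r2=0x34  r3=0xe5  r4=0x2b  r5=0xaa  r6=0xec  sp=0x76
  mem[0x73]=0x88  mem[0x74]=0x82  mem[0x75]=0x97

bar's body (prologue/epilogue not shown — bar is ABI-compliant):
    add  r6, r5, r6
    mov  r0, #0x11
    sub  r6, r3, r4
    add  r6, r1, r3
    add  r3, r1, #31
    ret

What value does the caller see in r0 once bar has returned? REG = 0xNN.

REG = 0x1d

prologue: push r0 → mem[0x75]=0x1d, sp=0x75
prologue: push r6 → mem[0x74]=0xec, sp=0x74
body[0] add  r6, r5, r6 → r6=0x96
body[1] mov  r0, #0x11 → r0=0x11
body[2] sub  r6, r3, r4 → r6=0xba
body[3] add  r6, r1, r3 → r6=0x64
body[4] add  r3, r1, #31 → r3=0x9e
epilogue: pop r6=0xec, sp=0x75
epilogue: pop r0=0x1d, sp=0x76
r0 is callee-saved → restored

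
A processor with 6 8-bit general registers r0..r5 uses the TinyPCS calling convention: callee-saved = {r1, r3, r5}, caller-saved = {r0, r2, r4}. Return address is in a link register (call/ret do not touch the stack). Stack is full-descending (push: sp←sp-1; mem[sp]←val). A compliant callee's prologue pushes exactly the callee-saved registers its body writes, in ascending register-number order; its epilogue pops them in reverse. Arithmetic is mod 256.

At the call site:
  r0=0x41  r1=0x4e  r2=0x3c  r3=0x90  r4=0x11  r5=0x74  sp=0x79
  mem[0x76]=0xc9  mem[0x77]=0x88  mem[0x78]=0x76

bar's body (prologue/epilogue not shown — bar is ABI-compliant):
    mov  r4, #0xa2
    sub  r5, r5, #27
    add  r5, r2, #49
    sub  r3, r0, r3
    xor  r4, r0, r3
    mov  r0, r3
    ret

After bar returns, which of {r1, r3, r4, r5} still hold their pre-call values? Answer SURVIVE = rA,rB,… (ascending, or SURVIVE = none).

SURVIVE = r1,r3,r5

prologue: push r3 -> mem[0x78]=0x90, sp=0x78
prologue: push r5 -> mem[0x77]=0x74, sp=0x77
body[0] mov  r4, #0xa2 -> r4=0xa2
body[1] sub  r5, r5, #27 -> r5=0x59
body[2] add  r5, r2, #49 -> r5=0x6d
body[3] sub  r3, r0, r3 -> r3=0xb1
body[4] xor  r4, r0, r3 -> r4=0xf0
body[5] mov  r0, r3 -> r0=0xb1
epilogue: pop r5=0x74, sp=0x78
epilogue: pop r3=0x90, sp=0x79
r1: callee-saved, written=False
r3: callee-saved, written=True
r4: caller-saved, written=True
r5: callee-saved, written=True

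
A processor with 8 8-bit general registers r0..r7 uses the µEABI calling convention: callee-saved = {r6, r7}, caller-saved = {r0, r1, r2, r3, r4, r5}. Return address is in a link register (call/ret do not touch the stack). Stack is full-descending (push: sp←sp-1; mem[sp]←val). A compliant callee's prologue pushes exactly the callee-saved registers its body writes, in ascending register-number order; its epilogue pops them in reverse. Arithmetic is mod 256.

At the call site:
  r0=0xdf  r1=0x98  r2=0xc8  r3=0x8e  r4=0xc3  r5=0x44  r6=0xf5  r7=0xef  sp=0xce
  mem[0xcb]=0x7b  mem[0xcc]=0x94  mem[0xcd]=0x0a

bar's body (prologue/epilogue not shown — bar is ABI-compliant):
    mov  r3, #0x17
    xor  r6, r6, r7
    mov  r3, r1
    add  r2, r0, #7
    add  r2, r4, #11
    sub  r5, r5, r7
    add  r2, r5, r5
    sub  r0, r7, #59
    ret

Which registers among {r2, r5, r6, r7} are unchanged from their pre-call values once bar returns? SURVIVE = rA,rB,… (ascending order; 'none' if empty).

SURVIVE = r6,r7

prologue: push r6 → mem[0xcd]=0xf5, sp=0xcd
body[0] mov  r3, #0x17 → r3=0x17
body[1] xor  r6, r6, r7 → r6=0x1a
body[2] mov  r3, r1 → r3=0x98
body[3] add  r2, r0, #7 → r2=0xe6
body[4] add  r2, r4, #11 → r2=0xce
body[5] sub  r5, r5, r7 → r5=0x55
body[6] add  r2, r5, r5 → r2=0xaa
body[7] sub  r0, r7, #59 → r0=0xb4
epilogue: pop r6=0xf5, sp=0xce
r2: caller-saved, written=True
r5: caller-saved, written=True
r6: callee-saved, written=True
r7: callee-saved, written=False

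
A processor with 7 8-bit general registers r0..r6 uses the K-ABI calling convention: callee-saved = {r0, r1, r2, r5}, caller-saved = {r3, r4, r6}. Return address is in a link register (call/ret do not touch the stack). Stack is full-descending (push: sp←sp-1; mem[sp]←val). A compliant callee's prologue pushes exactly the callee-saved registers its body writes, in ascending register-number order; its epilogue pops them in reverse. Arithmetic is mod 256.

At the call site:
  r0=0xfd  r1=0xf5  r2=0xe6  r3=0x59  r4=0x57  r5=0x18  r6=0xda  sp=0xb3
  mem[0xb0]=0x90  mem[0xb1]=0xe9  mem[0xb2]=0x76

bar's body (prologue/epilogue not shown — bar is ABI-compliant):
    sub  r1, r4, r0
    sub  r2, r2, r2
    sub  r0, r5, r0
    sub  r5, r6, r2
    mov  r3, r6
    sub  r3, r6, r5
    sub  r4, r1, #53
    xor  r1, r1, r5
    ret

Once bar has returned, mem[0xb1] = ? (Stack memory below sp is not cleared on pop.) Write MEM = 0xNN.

prologue: push r0 -> mem[0xb2]=0xfd, sp=0xb2
prologue: push r1 -> mem[0xb1]=0xf5, sp=0xb1
prologue: push r2 -> mem[0xb0]=0xe6, sp=0xb0
prologue: push r5 -> mem[0xaf]=0x18, sp=0xaf
body[0] sub  r1, r4, r0 -> r1=0x5a
body[1] sub  r2, r2, r2 -> r2=0x00
body[2] sub  r0, r5, r0 -> r0=0x1b
body[3] sub  r5, r6, r2 -> r5=0xda
body[4] mov  r3, r6 -> r3=0xda
body[5] sub  r3, r6, r5 -> r3=0x00
body[6] sub  r4, r1, #53 -> r4=0x25
body[7] xor  r1, r1, r5 -> r1=0x80
epilogue: pop r5=0x18, sp=0xb0
epilogue: pop r2=0xe6, sp=0xb1
epilogue: pop r1=0xf5, sp=0xb2
epilogue: pop r0=0xfd, sp=0xb3
prologue pushed ['r0', 'r1', 'r2', 'r5'] at ['0xb2', '0xb1', '0xb0', '0xaf']

MEM = 0xf5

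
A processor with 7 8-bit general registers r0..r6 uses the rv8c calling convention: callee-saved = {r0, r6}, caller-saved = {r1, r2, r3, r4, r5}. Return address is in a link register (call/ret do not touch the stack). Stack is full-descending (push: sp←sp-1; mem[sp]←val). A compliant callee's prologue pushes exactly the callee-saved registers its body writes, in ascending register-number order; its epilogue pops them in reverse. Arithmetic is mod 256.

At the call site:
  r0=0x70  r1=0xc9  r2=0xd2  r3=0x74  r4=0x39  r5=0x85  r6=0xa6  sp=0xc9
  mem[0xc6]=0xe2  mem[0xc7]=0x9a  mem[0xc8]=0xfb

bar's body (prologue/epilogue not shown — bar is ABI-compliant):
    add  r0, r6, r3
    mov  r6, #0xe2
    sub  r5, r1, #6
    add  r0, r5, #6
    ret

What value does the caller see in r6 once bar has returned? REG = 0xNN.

prologue: push r0 -> mem[0xc8]=0x70, sp=0xc8
prologue: push r6 -> mem[0xc7]=0xa6, sp=0xc7
body[0] add  r0, r6, r3 -> r0=0x1a
body[1] mov  r6, #0xe2 -> r6=0xe2
body[2] sub  r5, r1, #6 -> r5=0xc3
body[3] add  r0, r5, #6 -> r0=0xc9
epilogue: pop r6=0xa6, sp=0xc8
epilogue: pop r0=0x70, sp=0xc9
r6 is callee-saved -> restored

REG = 0xa6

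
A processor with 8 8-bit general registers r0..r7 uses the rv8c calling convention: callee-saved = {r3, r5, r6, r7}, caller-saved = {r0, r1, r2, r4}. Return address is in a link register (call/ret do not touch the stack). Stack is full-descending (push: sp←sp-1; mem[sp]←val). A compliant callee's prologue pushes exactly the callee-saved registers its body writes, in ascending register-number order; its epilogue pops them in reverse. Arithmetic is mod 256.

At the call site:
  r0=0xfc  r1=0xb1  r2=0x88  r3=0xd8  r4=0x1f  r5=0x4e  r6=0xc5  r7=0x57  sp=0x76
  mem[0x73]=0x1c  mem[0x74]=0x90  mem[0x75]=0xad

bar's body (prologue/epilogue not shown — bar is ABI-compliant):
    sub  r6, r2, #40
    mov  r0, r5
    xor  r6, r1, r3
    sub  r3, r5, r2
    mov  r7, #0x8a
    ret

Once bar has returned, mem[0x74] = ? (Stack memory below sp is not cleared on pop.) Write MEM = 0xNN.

prologue: push r3 → mem[0x75]=0xd8, sp=0x75
prologue: push r6 → mem[0x74]=0xc5, sp=0x74
prologue: push r7 → mem[0x73]=0x57, sp=0x73
body[0] sub  r6, r2, #40 → r6=0x60
body[1] mov  r0, r5 → r0=0x4e
body[2] xor  r6, r1, r3 → r6=0x69
body[3] sub  r3, r5, r2 → r3=0xc6
body[4] mov  r7, #0x8a → r7=0x8a
epilogue: pop r7=0x57, sp=0x74
epilogue: pop r6=0xc5, sp=0x75
epilogue: pop r3=0xd8, sp=0x76
prologue pushed ['r3', 'r6', 'r7'] at ['0x75', '0x74', '0x73']

MEM = 0xc5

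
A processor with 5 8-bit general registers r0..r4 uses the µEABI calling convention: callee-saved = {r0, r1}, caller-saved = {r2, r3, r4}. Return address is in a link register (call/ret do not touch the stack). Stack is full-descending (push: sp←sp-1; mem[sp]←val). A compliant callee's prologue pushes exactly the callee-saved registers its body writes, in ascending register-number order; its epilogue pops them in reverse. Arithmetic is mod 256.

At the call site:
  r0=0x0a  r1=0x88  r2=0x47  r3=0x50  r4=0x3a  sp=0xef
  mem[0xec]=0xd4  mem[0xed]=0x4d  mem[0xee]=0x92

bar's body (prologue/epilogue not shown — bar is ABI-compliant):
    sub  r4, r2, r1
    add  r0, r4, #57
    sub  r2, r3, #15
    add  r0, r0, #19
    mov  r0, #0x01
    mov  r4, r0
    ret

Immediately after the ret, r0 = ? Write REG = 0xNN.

REG = 0x0a

prologue: push r0 -> mem[0xee]=0x0a, sp=0xee
body[0] sub  r4, r2, r1 -> r4=0xbf
body[1] add  r0, r4, #57 -> r0=0xf8
body[2] sub  r2, r3, #15 -> r2=0x41
body[3] add  r0, r0, #19 -> r0=0x0b
body[4] mov  r0, #0x01 -> r0=0x01
body[5] mov  r4, r0 -> r4=0x01
epilogue: pop r0=0x0a, sp=0xef
r0 is callee-saved -> restored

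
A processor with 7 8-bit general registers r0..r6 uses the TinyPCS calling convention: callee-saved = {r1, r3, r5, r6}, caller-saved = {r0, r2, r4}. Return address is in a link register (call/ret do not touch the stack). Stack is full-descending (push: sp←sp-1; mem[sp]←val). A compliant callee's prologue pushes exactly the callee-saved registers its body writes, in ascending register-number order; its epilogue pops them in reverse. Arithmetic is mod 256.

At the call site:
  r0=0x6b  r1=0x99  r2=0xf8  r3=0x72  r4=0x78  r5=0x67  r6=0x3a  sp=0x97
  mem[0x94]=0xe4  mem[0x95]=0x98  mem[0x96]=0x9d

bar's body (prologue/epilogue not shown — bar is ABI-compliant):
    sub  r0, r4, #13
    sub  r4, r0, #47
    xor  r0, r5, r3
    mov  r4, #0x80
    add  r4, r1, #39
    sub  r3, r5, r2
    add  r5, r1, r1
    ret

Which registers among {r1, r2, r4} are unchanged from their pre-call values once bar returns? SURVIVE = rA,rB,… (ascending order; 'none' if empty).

prologue: push r3 -> mem[0x96]=0x72, sp=0x96
prologue: push r5 -> mem[0x95]=0x67, sp=0x95
body[0] sub  r0, r4, #13 -> r0=0x6b
body[1] sub  r4, r0, #47 -> r4=0x3c
body[2] xor  r0, r5, r3 -> r0=0x15
body[3] mov  r4, #0x80 -> r4=0x80
body[4] add  r4, r1, #39 -> r4=0xc0
body[5] sub  r3, r5, r2 -> r3=0x6f
body[6] add  r5, r1, r1 -> r5=0x32
epilogue: pop r5=0x67, sp=0x96
epilogue: pop r3=0x72, sp=0x97
r1: callee-saved, written=False
r2: caller-saved, written=False
r4: caller-saved, written=True

SURVIVE = r1,r2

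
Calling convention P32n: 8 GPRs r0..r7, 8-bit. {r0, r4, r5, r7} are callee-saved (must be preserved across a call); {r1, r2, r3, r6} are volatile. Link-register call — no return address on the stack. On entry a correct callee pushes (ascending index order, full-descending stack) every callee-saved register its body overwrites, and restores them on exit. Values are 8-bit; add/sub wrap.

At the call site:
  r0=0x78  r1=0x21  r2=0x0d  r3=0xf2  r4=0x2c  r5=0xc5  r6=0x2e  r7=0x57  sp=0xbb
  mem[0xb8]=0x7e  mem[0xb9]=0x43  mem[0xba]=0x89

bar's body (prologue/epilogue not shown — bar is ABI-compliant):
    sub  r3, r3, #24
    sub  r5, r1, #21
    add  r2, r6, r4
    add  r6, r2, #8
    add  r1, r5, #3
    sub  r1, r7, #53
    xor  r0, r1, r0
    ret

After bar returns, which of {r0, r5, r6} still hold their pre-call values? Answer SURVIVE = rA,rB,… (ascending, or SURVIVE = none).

SURVIVE = r0,r5

prologue: push r0 -> mem[0xba]=0x78, sp=0xba
prologue: push r5 -> mem[0xb9]=0xc5, sp=0xb9
body[0] sub  r3, r3, #24 -> r3=0xda
body[1] sub  r5, r1, #21 -> r5=0x0c
body[2] add  r2, r6, r4 -> r2=0x5a
body[3] add  r6, r2, #8 -> r6=0x62
body[4] add  r1, r5, #3 -> r1=0x0f
body[5] sub  r1, r7, #53 -> r1=0x22
body[6] xor  r0, r1, r0 -> r0=0x5a
epilogue: pop r5=0xc5, sp=0xba
epilogue: pop r0=0x78, sp=0xbb
r0: callee-saved, written=True
r5: callee-saved, written=True
r6: caller-saved, written=True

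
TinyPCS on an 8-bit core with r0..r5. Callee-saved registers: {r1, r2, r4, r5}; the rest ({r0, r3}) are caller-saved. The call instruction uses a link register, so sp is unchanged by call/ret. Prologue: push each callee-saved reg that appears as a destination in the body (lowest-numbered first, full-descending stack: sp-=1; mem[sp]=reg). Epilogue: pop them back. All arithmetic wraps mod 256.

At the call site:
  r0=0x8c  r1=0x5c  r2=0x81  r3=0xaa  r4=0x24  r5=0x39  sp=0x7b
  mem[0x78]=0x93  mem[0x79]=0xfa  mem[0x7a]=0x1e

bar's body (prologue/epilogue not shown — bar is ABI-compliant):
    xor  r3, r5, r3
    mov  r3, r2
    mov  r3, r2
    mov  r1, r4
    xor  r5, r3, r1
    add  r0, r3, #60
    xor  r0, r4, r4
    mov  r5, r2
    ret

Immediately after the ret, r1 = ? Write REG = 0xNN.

REG = 0x5c

prologue: push r1 -> mem[0x7a]=0x5c, sp=0x7a
prologue: push r5 -> mem[0x79]=0x39, sp=0x79
body[0] xor  r3, r5, r3 -> r3=0x93
body[1] mov  r3, r2 -> r3=0x81
body[2] mov  r3, r2 -> r3=0x81
body[3] mov  r1, r4 -> r1=0x24
body[4] xor  r5, r3, r1 -> r5=0xa5
body[5] add  r0, r3, #60 -> r0=0xbd
body[6] xor  r0, r4, r4 -> r0=0x00
body[7] mov  r5, r2 -> r5=0x81
epilogue: pop r5=0x39, sp=0x7a
epilogue: pop r1=0x5c, sp=0x7b
r1 is callee-saved -> restored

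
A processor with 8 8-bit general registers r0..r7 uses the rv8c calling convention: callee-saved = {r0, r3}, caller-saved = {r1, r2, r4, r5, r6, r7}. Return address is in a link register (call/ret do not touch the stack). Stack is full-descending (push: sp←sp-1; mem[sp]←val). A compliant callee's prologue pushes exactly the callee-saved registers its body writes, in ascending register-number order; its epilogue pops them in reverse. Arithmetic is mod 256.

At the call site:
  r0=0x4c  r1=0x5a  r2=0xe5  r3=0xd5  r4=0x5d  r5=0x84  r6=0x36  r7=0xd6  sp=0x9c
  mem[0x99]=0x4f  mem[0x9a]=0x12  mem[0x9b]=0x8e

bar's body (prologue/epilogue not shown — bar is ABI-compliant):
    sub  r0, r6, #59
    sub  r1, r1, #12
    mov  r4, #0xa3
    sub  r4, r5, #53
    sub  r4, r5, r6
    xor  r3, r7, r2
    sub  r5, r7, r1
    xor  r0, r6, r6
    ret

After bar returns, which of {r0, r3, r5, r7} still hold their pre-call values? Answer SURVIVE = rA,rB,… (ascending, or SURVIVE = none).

prologue: push r0 -> mem[0x9b]=0x4c, sp=0x9b
prologue: push r3 -> mem[0x9a]=0xd5, sp=0x9a
body[0] sub  r0, r6, #59 -> r0=0xfb
body[1] sub  r1, r1, #12 -> r1=0x4e
body[2] mov  r4, #0xa3 -> r4=0xa3
body[3] sub  r4, r5, #53 -> r4=0x4f
body[4] sub  r4, r5, r6 -> r4=0x4e
body[5] xor  r3, r7, r2 -> r3=0x33
body[6] sub  r5, r7, r1 -> r5=0x88
body[7] xor  r0, r6, r6 -> r0=0x00
epilogue: pop r3=0xd5, sp=0x9b
epilogue: pop r0=0x4c, sp=0x9c
r0: callee-saved, written=True
r3: callee-saved, written=True
r5: caller-saved, written=True
r7: caller-saved, written=False

SURVIVE = r0,r3,r7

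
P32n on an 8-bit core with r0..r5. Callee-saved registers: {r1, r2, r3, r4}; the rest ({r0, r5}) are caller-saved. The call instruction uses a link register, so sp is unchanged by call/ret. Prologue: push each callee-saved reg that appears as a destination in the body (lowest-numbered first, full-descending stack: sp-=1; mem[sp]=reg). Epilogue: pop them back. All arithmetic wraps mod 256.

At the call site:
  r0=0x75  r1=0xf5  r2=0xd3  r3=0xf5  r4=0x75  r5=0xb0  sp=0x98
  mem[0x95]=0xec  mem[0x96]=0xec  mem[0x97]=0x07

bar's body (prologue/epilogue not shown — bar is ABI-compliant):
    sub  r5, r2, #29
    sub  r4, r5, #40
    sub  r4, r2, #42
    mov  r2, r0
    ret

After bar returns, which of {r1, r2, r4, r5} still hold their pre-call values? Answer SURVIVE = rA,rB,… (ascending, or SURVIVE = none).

SURVIVE = r1,r2,r4

prologue: push r2 → mem[0x97]=0xd3, sp=0x97
prologue: push r4 → mem[0x96]=0x75, sp=0x96
body[0] sub  r5, r2, #29 → r5=0xb6
body[1] sub  r4, r5, #40 → r4=0x8e
body[2] sub  r4, r2, #42 → r4=0xa9
body[3] mov  r2, r0 → r2=0x75
epilogue: pop r4=0x75, sp=0x97
epilogue: pop r2=0xd3, sp=0x98
r1: callee-saved, written=False
r2: callee-saved, written=True
r4: callee-saved, written=True
r5: caller-saved, written=True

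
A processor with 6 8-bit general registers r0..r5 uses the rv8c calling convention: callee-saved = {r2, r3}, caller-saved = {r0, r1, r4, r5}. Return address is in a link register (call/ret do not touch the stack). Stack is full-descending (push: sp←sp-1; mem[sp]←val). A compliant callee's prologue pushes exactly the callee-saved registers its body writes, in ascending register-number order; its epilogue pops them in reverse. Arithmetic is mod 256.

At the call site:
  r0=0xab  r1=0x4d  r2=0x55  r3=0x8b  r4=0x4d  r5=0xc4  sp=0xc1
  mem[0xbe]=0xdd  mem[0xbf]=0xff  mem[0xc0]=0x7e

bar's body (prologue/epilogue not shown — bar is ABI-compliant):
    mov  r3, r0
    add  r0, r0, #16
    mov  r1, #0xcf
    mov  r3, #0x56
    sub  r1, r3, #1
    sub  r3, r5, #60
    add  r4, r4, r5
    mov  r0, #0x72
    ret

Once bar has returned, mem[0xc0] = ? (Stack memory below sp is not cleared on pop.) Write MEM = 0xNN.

prologue: push r3 → mem[0xc0]=0x8b, sp=0xc0
body[0] mov  r3, r0 → r3=0xab
body[1] add  r0, r0, #16 → r0=0xbb
body[2] mov  r1, #0xcf → r1=0xcf
body[3] mov  r3, #0x56 → r3=0x56
body[4] sub  r1, r3, #1 → r1=0x55
body[5] sub  r3, r5, #60 → r3=0x88
body[6] add  r4, r4, r5 → r4=0x11
body[7] mov  r0, #0x72 → r0=0x72
epilogue: pop r3=0x8b, sp=0xc1
prologue pushed ['r3'] at ['0xc0']

MEM = 0x8b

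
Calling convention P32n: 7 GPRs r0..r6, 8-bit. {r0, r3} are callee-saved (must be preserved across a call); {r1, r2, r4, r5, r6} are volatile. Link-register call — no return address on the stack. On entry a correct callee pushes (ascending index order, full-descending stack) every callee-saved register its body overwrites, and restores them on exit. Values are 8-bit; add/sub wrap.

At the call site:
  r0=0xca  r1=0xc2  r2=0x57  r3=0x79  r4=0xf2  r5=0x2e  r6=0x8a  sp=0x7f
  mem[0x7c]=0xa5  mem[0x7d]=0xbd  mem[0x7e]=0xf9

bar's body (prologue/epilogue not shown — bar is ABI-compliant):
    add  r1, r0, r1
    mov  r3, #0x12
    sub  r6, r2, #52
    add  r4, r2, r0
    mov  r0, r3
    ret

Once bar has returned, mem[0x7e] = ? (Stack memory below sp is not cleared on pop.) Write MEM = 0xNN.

prologue: push r0 -> mem[0x7e]=0xca, sp=0x7e
prologue: push r3 -> mem[0x7d]=0x79, sp=0x7d
body[0] add  r1, r0, r1 -> r1=0x8c
body[1] mov  r3, #0x12 -> r3=0x12
body[2] sub  r6, r2, #52 -> r6=0x23
body[3] add  r4, r2, r0 -> r4=0x21
body[4] mov  r0, r3 -> r0=0x12
epilogue: pop r3=0x79, sp=0x7e
epilogue: pop r0=0xca, sp=0x7f
prologue pushed ['r0', 'r3'] at ['0x7e', '0x7d']

MEM = 0xca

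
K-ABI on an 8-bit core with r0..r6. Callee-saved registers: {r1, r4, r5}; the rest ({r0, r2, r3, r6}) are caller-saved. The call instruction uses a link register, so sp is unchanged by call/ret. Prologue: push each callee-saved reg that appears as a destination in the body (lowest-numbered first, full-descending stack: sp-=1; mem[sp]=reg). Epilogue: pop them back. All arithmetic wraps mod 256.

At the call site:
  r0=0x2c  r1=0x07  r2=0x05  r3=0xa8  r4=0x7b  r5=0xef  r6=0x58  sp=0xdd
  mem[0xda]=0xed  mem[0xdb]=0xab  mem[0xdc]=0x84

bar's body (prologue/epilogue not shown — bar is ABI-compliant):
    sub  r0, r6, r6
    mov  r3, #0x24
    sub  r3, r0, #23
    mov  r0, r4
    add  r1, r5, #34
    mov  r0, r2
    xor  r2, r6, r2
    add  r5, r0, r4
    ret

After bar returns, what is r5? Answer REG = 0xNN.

prologue: push r1 -> mem[0xdc]=0x07, sp=0xdc
prologue: push r5 -> mem[0xdb]=0xef, sp=0xdb
body[0] sub  r0, r6, r6 -> r0=0x00
body[1] mov  r3, #0x24 -> r3=0x24
body[2] sub  r3, r0, #23 -> r3=0xe9
body[3] mov  r0, r4 -> r0=0x7b
body[4] add  r1, r5, #34 -> r1=0x11
body[5] mov  r0, r2 -> r0=0x05
body[6] xor  r2, r6, r2 -> r2=0x5d
body[7] add  r5, r0, r4 -> r5=0x80
epilogue: pop r5=0xef, sp=0xdc
epilogue: pop r1=0x07, sp=0xdd
r5 is callee-saved -> restored

REG = 0xef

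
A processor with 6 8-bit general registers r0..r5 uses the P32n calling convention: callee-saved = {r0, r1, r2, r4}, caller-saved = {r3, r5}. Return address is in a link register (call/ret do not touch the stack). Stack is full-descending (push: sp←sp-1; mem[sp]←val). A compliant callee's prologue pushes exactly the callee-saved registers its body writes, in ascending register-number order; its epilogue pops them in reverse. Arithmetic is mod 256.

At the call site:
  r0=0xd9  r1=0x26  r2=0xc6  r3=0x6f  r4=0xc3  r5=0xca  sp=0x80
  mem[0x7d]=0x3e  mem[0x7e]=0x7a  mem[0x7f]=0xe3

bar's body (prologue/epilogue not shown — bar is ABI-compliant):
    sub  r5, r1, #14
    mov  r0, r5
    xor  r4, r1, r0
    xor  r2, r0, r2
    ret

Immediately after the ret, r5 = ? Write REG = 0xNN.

prologue: push r0 -> mem[0x7f]=0xd9, sp=0x7f
prologue: push r2 -> mem[0x7e]=0xc6, sp=0x7e
prologue: push r4 -> mem[0x7d]=0xc3, sp=0x7d
body[0] sub  r5, r1, #14 -> r5=0x18
body[1] mov  r0, r5 -> r0=0x18
body[2] xor  r4, r1, r0 -> r4=0x3e
body[3] xor  r2, r0, r2 -> r2=0xde
epilogue: pop r4=0xc3, sp=0x7e
epilogue: pop r2=0xc6, sp=0x7f
epilogue: pop r0=0xd9, sp=0x80
r5 is caller-saved -> body value

REG = 0x18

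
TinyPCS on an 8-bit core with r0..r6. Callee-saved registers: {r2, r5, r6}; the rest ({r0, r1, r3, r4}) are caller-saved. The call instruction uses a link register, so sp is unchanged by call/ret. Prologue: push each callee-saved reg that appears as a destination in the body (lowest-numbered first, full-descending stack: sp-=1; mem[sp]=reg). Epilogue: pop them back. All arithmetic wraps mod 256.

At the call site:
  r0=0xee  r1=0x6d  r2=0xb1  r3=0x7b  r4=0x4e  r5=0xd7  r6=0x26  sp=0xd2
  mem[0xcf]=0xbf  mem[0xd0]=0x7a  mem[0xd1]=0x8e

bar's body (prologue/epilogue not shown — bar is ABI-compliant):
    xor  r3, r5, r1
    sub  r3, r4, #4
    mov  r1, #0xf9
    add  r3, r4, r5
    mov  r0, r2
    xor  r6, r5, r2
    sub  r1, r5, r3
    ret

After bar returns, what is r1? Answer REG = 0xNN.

REG = 0xb2

prologue: push r6 → mem[0xd1]=0x26, sp=0xd1
body[0] xor  r3, r5, r1 → r3=0xba
body[1] sub  r3, r4, #4 → r3=0x4a
body[2] mov  r1, #0xf9 → r1=0xf9
body[3] add  r3, r4, r5 → r3=0x25
body[4] mov  r0, r2 → r0=0xb1
body[5] xor  r6, r5, r2 → r6=0x66
body[6] sub  r1, r5, r3 → r1=0xb2
epilogue: pop r6=0x26, sp=0xd2
r1 is caller-saved → body value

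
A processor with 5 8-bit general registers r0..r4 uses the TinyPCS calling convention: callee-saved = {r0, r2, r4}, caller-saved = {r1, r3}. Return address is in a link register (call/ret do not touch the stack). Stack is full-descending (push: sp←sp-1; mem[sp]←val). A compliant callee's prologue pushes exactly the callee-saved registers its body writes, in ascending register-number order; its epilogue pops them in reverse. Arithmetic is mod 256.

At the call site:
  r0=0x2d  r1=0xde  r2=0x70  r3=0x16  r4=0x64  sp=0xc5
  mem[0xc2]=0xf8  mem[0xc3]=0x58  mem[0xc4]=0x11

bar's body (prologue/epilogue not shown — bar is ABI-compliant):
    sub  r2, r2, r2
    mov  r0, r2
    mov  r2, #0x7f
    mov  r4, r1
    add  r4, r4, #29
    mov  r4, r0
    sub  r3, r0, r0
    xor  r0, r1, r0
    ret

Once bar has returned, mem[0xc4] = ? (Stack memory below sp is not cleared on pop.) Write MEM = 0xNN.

MEM = 0x2d

prologue: push r0 -> mem[0xc4]=0x2d, sp=0xc4
prologue: push r2 -> mem[0xc3]=0x70, sp=0xc3
prologue: push r4 -> mem[0xc2]=0x64, sp=0xc2
body[0] sub  r2, r2, r2 -> r2=0x00
body[1] mov  r0, r2 -> r0=0x00
body[2] mov  r2, #0x7f -> r2=0x7f
body[3] mov  r4, r1 -> r4=0xde
body[4] add  r4, r4, #29 -> r4=0xfb
body[5] mov  r4, r0 -> r4=0x00
body[6] sub  r3, r0, r0 -> r3=0x00
body[7] xor  r0, r1, r0 -> r0=0xde
epilogue: pop r4=0x64, sp=0xc3
epilogue: pop r2=0x70, sp=0xc4
epilogue: pop r0=0x2d, sp=0xc5
prologue pushed ['r0', 'r2', 'r4'] at ['0xc4', '0xc3', '0xc2']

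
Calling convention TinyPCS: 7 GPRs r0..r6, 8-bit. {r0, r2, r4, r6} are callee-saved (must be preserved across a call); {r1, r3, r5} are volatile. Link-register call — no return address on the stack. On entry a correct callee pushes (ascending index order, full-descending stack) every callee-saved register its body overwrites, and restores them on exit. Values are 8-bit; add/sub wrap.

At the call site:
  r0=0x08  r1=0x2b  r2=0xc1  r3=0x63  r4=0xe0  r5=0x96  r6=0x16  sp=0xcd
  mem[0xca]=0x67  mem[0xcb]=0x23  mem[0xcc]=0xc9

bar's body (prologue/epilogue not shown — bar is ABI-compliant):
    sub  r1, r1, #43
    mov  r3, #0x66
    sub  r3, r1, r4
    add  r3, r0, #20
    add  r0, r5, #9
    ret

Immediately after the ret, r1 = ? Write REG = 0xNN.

prologue: push r0 → mem[0xcc]=0x08, sp=0xcc
body[0] sub  r1, r1, #43 → r1=0x00
body[1] mov  r3, #0x66 → r3=0x66
body[2] sub  r3, r1, r4 → r3=0x20
body[3] add  r3, r0, #20 → r3=0x1c
body[4] add  r0, r5, #9 → r0=0x9f
epilogue: pop r0=0x08, sp=0xcd
r1 is caller-saved → body value

REG = 0x00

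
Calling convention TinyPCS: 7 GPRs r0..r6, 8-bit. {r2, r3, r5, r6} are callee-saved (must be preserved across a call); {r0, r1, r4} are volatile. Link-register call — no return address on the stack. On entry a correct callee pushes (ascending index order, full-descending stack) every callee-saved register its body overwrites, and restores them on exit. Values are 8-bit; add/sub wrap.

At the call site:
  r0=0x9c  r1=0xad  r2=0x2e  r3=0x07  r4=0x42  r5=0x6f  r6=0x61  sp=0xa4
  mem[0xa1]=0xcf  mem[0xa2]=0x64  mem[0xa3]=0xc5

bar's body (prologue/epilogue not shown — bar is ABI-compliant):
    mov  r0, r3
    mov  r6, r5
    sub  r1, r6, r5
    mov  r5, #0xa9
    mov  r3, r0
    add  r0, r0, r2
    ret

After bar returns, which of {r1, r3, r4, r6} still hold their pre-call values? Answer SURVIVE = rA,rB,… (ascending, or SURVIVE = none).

prologue: push r3 → mem[0xa3]=0x07, sp=0xa3
prologue: push r5 → mem[0xa2]=0x6f, sp=0xa2
prologue: push r6 → mem[0xa1]=0x61, sp=0xa1
body[0] mov  r0, r3 → r0=0x07
body[1] mov  r6, r5 → r6=0x6f
body[2] sub  r1, r6, r5 → r1=0x00
body[3] mov  r5, #0xa9 → r5=0xa9
body[4] mov  r3, r0 → r3=0x07
body[5] add  r0, r0, r2 → r0=0x35
epilogue: pop r6=0x61, sp=0xa2
epilogue: pop r5=0x6f, sp=0xa3
epilogue: pop r3=0x07, sp=0xa4
r1: caller-saved, written=True
r3: callee-saved, written=True
r4: caller-saved, written=False
r6: callee-saved, written=True

SURVIVE = r3,r4,r6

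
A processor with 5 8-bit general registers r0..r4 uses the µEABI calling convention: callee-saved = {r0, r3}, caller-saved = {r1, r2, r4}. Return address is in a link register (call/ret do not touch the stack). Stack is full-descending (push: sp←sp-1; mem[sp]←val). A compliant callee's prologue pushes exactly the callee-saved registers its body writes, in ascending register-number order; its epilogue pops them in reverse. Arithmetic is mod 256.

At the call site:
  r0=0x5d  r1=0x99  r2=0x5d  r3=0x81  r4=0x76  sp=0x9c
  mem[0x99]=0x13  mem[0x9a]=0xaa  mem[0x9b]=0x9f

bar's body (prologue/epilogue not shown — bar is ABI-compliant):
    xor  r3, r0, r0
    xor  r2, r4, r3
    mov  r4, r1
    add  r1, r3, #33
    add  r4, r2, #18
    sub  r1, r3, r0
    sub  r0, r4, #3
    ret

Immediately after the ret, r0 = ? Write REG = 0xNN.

prologue: push r0 → mem[0x9b]=0x5d, sp=0x9b
prologue: push r3 → mem[0x9a]=0x81, sp=0x9a
body[0] xor  r3, r0, r0 → r3=0x00
body[1] xor  r2, r4, r3 → r2=0x76
body[2] mov  r4, r1 → r4=0x99
body[3] add  r1, r3, #33 → r1=0x21
body[4] add  r4, r2, #18 → r4=0x88
body[5] sub  r1, r3, r0 → r1=0xa3
body[6] sub  r0, r4, #3 → r0=0x85
epilogue: pop r3=0x81, sp=0x9b
epilogue: pop r0=0x5d, sp=0x9c
r0 is callee-saved → restored

REG = 0x5d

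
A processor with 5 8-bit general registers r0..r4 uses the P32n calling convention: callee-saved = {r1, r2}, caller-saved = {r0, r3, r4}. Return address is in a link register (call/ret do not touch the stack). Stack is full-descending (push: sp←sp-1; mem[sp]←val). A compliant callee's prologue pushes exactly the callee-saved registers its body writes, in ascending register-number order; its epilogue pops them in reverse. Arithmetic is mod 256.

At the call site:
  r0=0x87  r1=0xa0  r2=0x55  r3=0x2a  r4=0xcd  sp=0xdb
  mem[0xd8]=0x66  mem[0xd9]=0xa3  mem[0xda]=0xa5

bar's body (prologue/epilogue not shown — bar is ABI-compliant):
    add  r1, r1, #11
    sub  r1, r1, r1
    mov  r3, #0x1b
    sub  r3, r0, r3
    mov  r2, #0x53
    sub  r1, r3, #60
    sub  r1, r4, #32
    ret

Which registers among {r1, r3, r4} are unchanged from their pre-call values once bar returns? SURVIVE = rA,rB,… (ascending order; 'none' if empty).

SURVIVE = r1,r4

prologue: push r1 -> mem[0xda]=0xa0, sp=0xda
prologue: push r2 -> mem[0xd9]=0x55, sp=0xd9
body[0] add  r1, r1, #11 -> r1=0xab
body[1] sub  r1, r1, r1 -> r1=0x00
body[2] mov  r3, #0x1b -> r3=0x1b
body[3] sub  r3, r0, r3 -> r3=0x6c
body[4] mov  r2, #0x53 -> r2=0x53
body[5] sub  r1, r3, #60 -> r1=0x30
body[6] sub  r1, r4, #32 -> r1=0xad
epilogue: pop r2=0x55, sp=0xda
epilogue: pop r1=0xa0, sp=0xdb
r1: callee-saved, written=True
r3: caller-saved, written=True
r4: caller-saved, written=False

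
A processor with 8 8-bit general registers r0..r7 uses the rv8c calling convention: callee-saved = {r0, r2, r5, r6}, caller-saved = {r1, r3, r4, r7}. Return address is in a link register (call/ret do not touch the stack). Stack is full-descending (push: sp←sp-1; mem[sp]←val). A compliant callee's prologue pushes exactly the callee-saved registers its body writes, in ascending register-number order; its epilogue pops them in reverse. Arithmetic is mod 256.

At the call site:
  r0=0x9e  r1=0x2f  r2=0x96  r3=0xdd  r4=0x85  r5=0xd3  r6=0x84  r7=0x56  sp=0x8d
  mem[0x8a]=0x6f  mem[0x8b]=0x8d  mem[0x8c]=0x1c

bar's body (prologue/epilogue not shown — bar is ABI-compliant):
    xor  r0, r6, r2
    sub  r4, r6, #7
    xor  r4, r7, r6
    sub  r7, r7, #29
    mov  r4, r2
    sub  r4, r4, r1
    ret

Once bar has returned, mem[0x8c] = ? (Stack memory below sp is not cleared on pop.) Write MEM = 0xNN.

MEM = 0x9e

prologue: push r0 -> mem[0x8c]=0x9e, sp=0x8c
body[0] xor  r0, r6, r2 -> r0=0x12
body[1] sub  r4, r6, #7 -> r4=0x7d
body[2] xor  r4, r7, r6 -> r4=0xd2
body[3] sub  r7, r7, #29 -> r7=0x39
body[4] mov  r4, r2 -> r4=0x96
body[5] sub  r4, r4, r1 -> r4=0x67
epilogue: pop r0=0x9e, sp=0x8d
prologue pushed ['r0'] at ['0x8c']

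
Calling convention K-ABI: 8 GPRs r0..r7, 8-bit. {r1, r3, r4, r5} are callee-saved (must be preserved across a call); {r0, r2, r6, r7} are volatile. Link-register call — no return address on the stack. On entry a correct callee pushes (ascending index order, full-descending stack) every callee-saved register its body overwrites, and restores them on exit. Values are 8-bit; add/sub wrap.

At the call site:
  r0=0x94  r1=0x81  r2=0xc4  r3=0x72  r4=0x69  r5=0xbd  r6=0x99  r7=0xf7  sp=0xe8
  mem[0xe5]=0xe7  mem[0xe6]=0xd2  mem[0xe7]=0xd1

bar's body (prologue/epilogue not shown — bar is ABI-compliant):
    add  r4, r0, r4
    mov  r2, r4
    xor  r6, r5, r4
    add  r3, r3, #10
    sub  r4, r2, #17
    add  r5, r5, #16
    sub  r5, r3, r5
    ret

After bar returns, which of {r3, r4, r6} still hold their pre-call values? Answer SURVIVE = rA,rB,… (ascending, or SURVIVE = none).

SURVIVE = r3,r4

prologue: push r3 -> mem[0xe7]=0x72, sp=0xe7
prologue: push r4 -> mem[0xe6]=0x69, sp=0xe6
prologue: push r5 -> mem[0xe5]=0xbd, sp=0xe5
body[0] add  r4, r0, r4 -> r4=0xfd
body[1] mov  r2, r4 -> r2=0xfd
body[2] xor  r6, r5, r4 -> r6=0x40
body[3] add  r3, r3, #10 -> r3=0x7c
body[4] sub  r4, r2, #17 -> r4=0xec
body[5] add  r5, r5, #16 -> r5=0xcd
body[6] sub  r5, r3, r5 -> r5=0xaf
epilogue: pop r5=0xbd, sp=0xe6
epilogue: pop r4=0x69, sp=0xe7
epilogue: pop r3=0x72, sp=0xe8
r3: callee-saved, written=True
r4: callee-saved, written=True
r6: caller-saved, written=True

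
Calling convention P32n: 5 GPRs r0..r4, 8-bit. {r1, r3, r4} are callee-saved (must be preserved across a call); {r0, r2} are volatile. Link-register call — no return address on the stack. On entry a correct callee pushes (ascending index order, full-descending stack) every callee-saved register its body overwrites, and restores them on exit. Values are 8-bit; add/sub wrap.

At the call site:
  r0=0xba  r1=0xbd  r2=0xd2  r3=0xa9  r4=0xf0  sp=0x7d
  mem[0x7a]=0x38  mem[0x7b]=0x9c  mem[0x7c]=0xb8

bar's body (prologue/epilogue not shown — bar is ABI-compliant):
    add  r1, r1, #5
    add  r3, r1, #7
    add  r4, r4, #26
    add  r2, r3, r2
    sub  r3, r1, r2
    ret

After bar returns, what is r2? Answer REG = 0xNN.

prologue: push r1 -> mem[0x7c]=0xbd, sp=0x7c
prologue: push r3 -> mem[0x7b]=0xa9, sp=0x7b
prologue: push r4 -> mem[0x7a]=0xf0, sp=0x7a
body[0] add  r1, r1, #5 -> r1=0xc2
body[1] add  r3, r1, #7 -> r3=0xc9
body[2] add  r4, r4, #26 -> r4=0x0a
body[3] add  r2, r3, r2 -> r2=0x9b
body[4] sub  r3, r1, r2 -> r3=0x27
epilogue: pop r4=0xf0, sp=0x7b
epilogue: pop r3=0xa9, sp=0x7c
epilogue: pop r1=0xbd, sp=0x7d
r2 is caller-saved -> body value

REG = 0x9b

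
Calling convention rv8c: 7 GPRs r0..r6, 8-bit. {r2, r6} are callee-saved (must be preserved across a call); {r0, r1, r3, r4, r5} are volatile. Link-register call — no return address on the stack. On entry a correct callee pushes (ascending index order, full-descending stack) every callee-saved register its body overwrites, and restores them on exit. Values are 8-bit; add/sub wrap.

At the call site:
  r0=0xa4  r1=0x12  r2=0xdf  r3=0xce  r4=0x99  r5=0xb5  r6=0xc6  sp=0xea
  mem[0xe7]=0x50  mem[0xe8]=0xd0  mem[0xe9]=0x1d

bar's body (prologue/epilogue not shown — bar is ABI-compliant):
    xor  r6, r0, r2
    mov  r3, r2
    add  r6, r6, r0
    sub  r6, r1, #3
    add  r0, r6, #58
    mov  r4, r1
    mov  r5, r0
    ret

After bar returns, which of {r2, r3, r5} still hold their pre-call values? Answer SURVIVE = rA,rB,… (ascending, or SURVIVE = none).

SURVIVE = r2

prologue: push r6 -> mem[0xe9]=0xc6, sp=0xe9
body[0] xor  r6, r0, r2 -> r6=0x7b
body[1] mov  r3, r2 -> r3=0xdf
body[2] add  r6, r6, r0 -> r6=0x1f
body[3] sub  r6, r1, #3 -> r6=0x0f
body[4] add  r0, r6, #58 -> r0=0x49
body[5] mov  r4, r1 -> r4=0x12
body[6] mov  r5, r0 -> r5=0x49
epilogue: pop r6=0xc6, sp=0xea
r2: callee-saved, written=False
r3: caller-saved, written=True
r5: caller-saved, written=True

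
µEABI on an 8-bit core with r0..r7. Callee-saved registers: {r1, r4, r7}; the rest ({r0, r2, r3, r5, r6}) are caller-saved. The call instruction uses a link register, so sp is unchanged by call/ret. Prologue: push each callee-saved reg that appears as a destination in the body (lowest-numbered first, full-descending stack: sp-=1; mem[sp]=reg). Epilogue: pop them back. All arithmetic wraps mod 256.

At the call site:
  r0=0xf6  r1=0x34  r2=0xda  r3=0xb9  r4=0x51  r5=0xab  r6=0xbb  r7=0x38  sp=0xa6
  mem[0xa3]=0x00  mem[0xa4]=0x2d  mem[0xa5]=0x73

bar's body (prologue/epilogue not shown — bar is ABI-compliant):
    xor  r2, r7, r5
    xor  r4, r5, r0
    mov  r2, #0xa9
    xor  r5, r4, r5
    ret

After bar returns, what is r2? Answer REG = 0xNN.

REG = 0xa9

prologue: push r4 -> mem[0xa5]=0x51, sp=0xa5
body[0] xor  r2, r7, r5 -> r2=0x93
body[1] xor  r4, r5, r0 -> r4=0x5d
body[2] mov  r2, #0xa9 -> r2=0xa9
body[3] xor  r5, r4, r5 -> r5=0xf6
epilogue: pop r4=0x51, sp=0xa6
r2 is caller-saved -> body value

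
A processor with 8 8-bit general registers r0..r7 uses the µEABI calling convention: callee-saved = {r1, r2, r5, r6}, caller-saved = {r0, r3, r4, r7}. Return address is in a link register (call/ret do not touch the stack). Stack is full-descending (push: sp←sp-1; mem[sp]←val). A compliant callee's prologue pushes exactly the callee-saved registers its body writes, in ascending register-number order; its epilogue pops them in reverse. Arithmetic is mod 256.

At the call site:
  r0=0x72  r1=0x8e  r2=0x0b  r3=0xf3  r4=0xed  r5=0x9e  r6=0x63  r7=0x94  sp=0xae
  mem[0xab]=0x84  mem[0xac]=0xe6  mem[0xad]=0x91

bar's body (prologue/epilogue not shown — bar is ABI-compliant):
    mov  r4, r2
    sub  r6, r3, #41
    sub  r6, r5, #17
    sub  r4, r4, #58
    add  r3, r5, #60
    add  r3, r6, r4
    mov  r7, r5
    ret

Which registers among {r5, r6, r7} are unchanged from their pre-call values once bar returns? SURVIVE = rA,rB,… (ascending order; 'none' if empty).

prologue: push r6 → mem[0xad]=0x63, sp=0xad
body[0] mov  r4, r2 → r4=0x0b
body[1] sub  r6, r3, #41 → r6=0xca
body[2] sub  r6, r5, #17 → r6=0x8d
body[3] sub  r4, r4, #58 → r4=0xd1
body[4] add  r3, r5, #60 → r3=0xda
body[5] add  r3, r6, r4 → r3=0x5e
body[6] mov  r7, r5 → r7=0x9e
epilogue: pop r6=0x63, sp=0xae
r5: callee-saved, written=False
r6: callee-saved, written=True
r7: caller-saved, written=True

SURVIVE = r5,r6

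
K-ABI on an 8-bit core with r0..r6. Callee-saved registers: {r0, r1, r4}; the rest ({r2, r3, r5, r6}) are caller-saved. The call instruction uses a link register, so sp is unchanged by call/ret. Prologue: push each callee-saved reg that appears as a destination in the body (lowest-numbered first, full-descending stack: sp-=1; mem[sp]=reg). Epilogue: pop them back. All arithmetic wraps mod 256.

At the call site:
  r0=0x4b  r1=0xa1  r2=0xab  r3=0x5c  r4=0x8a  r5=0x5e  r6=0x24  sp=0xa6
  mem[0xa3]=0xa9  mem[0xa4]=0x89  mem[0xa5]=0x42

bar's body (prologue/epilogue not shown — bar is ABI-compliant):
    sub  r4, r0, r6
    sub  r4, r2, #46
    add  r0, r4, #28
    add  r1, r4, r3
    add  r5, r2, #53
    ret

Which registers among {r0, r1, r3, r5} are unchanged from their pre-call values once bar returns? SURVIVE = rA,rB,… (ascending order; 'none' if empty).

SURVIVE = r0,r1,r3

prologue: push r0 → mem[0xa5]=0x4b, sp=0xa5
prologue: push r1 → mem[0xa4]=0xa1, sp=0xa4
prologue: push r4 → mem[0xa3]=0x8a, sp=0xa3
body[0] sub  r4, r0, r6 → r4=0x27
body[1] sub  r4, r2, #46 → r4=0x7d
body[2] add  r0, r4, #28 → r0=0x99
body[3] add  r1, r4, r3 → r1=0xd9
body[4] add  r5, r2, #53 → r5=0xe0
epilogue: pop r4=0x8a, sp=0xa4
epilogue: pop r1=0xa1, sp=0xa5
epilogue: pop r0=0x4b, sp=0xa6
r0: callee-saved, written=True
r1: callee-saved, written=True
r3: caller-saved, written=False
r5: caller-saved, written=True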